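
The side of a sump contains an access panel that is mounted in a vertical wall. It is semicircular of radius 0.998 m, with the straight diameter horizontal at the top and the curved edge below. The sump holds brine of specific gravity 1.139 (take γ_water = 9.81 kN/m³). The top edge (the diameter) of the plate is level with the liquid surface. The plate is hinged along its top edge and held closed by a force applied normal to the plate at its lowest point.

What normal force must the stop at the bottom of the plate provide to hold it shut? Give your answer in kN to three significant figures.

γ = 1.139 × 9.81 = 11.17359 kN/m³.
The centroid of a semicircle lies 4r/(3π) = 0.423564 m from the diameter, here below the top edge, so the centroid depth is h_c = 0.423564 m.
A = πr²/2 = π × 0.998²/2 = 1.56452 m².
Resultant F = γ·h_c·A = 11.17359 × 0.423564 × 1.56452 = 7.40445 kN.
I_c = (π/8 − 8/(9π))·r⁴ = 0.109757 × 0.998⁴ = 0.108882 m⁴.
Centre of pressure: y_p = y_c + I_c/(y_c·A) = 0.423564 + 0.108882/(0.423564 × 1.56452) = 0.423564 + 0.164307 = 0.587871 m along the plane.
The resultant acts 0.423564 + 0.164307 = 0.587871 m (along the plate) below the hinge at the top edge, so the moment about the hinge is M = F × 0.587871 = 7.40445 × 0.587871 = 4.35286 kN·m.
A normal force at the bottom, 0.998 m from the hinge, must supply this moment: P = 4.35286/0.998 = 4.36158 kN.

P ≈ 4.36 kN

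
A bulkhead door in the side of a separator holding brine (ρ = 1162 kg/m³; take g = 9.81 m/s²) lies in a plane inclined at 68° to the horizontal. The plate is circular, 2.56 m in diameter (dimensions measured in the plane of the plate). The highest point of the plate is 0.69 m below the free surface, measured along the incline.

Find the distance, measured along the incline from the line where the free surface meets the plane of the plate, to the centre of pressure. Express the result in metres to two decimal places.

y_p = 2.18 m

γ = ρg = 1162 × 9.81 / 1000 = 11.39922 kN/m³.
Let θ = 68° be the plate's angle to the horizontal; measure y along the incline from where the plane meets the free surface. Vertical depth h = y·sinθ with sinθ = 0.927184.
The centroid is at the centre, 1.28 m below the top of the plate, so y_c = 0.69 + 1.28 = 1.97 m and h_c = 1.97 × 0.927184 = 1.82655 m.
A = π(1.28)² = 5.14719 m².
Resultant F = γ·h_c·A = 11.39922 × 1.82655 × 5.14719 = 107.171 kN.
I_c = πr⁴/4 = π × 1.28⁴/4 = 2.10829 m⁴.
Centre of pressure: y_p = y_c + I_c/(y_c·A) = 1.97 + 2.10829/(1.97 × 5.14719) = 1.97 + 0.207919 = 2.17792 m along the plane.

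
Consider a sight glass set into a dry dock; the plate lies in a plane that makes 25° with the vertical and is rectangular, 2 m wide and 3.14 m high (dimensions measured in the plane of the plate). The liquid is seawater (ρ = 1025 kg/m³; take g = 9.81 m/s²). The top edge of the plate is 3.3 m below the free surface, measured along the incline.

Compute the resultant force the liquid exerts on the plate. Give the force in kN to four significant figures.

F ≈ 278.7 kN

γ = ρg = 1025 × 9.81 / 1000 = 10.05525 kN/m³.
The plate makes 25° with the vertical, i.e. θ = 90° − 25° = 65° to the horizontal. Measuring y along the incline from the free-surface line, vertical depth h = y·sinθ with sinθ = 0.906308.
The centroid lies 3.14/2 = 1.57 m below the top edge, so y_c = 3.3 + 1.57 = 4.87 m and h_c = 4.87 × 0.906308 = 4.41372 m.
A = 2 × 3.14 = 6.28 m².
Resultant F = γ·h_c·A = 10.05525 × 4.41372 × 6.28 = 278.713 kN.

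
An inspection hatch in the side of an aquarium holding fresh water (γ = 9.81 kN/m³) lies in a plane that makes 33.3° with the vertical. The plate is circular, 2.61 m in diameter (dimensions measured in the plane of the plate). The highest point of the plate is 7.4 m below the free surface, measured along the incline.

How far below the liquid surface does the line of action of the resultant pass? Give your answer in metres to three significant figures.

h_p = 7.32 m

γ = 9.81 kN/m³.
The plate makes 33.3° with the vertical, i.e. θ = 90° − 33.3° = 56.7° to the horizontal. Measuring y along the incline from the free-surface line, vertical depth h = y·sinθ with sinθ = 0.835807.
The centroid is at the centre, 1.305 m below the top of the plate, so y_c = 7.4 + 1.305 = 8.705 m and h_c = 8.705 × 0.835807 = 7.2757 m.
A = π(1.305)² = 5.35021 m².
Resultant F = γ·h_c·A = 9.81 × 7.2757 × 5.35021 = 381.869 kN.
I_c = πr⁴/4 = π × 1.305⁴/4 = 2.27789 m⁴.
Centre of pressure: y_p = y_c + I_c/(y_c·A) = 8.705 + 2.27789/(8.705 × 5.35021) = 8.705 + 0.0489095 = 8.75391 m along the plane.
Vertically, h_p = y_p·sinθ = 8.75391 × 0.835807 = 7.31658 m.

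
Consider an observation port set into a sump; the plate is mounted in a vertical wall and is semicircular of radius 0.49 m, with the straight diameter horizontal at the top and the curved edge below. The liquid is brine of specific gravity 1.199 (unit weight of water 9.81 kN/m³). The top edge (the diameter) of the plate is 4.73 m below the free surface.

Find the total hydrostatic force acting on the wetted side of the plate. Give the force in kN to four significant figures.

F ≈ 21.91 kN

γ = 1.199 × 9.81 = 11.76219 kN/m³.
The centroid of a semicircle lies 4r/(3π) = 0.207962 m from the diameter, here below the top edge, so the centroid depth is h_c = 4.73 + 0.207962 = 4.93796 m.
A = πr²/2 = π × 0.49²/2 = 0.377148 m².
Resultant F = γ·h_c·A = 11.76219 × 4.93796 × 0.377148 = 21.9052 kN.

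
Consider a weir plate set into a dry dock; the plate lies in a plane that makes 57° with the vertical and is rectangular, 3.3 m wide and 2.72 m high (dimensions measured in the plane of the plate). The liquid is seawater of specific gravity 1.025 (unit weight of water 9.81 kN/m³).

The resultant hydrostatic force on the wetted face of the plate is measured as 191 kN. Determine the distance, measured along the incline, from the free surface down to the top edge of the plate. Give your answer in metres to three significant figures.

γ = 1.025 × 9.81 = 10.05525 kN/m³.
A = 3.3 × 2.72 = 8.976 m².
From F = γ·h_c·A, the centroid depth is h_c = 191/(10.05525 × 8.976) = 2.1162 m.
The plate makes 57° with the vertical, i.e. θ = 90° − 57° = 33° to the horizontal. Measuring y along the incline from the free-surface line, vertical depth h = y·sinθ with sinθ = 0.544639.
Along the incline, y_c = h_c/sinθ = 2.1162/0.544639 = 3.88551 m.
The centroid lies 2.72/2 = 1.36 m below the top edge, so the top edge sits at y_top = 3.88551 − 1.36 = 2.52551 m along the incline.

y_top ≈ 2.53 m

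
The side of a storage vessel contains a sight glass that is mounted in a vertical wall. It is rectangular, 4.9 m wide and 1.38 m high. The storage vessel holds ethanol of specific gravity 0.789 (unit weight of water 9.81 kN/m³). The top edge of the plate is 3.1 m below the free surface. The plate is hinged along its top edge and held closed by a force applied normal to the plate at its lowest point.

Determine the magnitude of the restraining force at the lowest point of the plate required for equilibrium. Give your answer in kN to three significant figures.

P ≈ 105 kN

γ = 0.789 × 9.81 = 7.74009 kN/m³.
The centroid lies 1.38/2 = 0.69 m below the top edge, so the centroid depth is h_c = 3.1 + 0.69 = 3.79 m.
A = 4.9 × 1.38 = 6.762 m².
Resultant F = γ·h_c·A = 7.74009 × 3.79 × 6.762 = 198.363 kN.
I_c = b·h³/12 = 4.9 × 1.38³/12 = 1.07313 m⁴.
Centre of pressure: y_p = y_c + I_c/(y_c·A) = 3.79 + 1.07313/(3.79 × 6.762) = 3.79 + 0.0418734 = 3.83187 m along the plane.
The resultant acts 0.69 + 0.0418734 = 0.731873 m (along the plate) below the hinge at the top edge, so the moment about the hinge is M = F × 0.731873 = 198.363 × 0.731873 = 145.177 kN·m.
A normal force at the bottom, 1.38 m from the hinge, must supply this moment: P = 145.177/1.38 = 105.201 kN.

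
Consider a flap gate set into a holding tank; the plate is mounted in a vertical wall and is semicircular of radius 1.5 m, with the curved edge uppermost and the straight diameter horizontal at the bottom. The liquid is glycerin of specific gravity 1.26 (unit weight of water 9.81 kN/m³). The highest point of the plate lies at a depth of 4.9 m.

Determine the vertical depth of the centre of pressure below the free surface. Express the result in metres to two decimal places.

h_p = 5.79 m

γ = 1.26 × 9.81 = 12.3606 kN/m³.
The centroid lies 4r/(3π) = 0.63662 m above the diameter, so r − 4r/(3π) = 1.5 − 0.63662 = 0.86338 m below the topmost point, so the centroid depth is h_c = 4.9 + 0.86338 = 5.76338 m.
A = πr²/2 = π × 1.5²/2 = 3.53429 m².
Resultant F = γ·h_c·A = 12.3606 × 5.76338 × 3.53429 = 251.779 kN.
I_c = (π/8 − 8/(9π))·r⁴ = 0.109757 × 1.5⁴ = 0.555645 m⁴.
Centre of pressure: y_p = y_c + I_c/(y_c·A) = 5.76338 + 0.555645/(5.76338 × 3.53429) = 5.76338 + 0.0272783 = 5.79066 m along the plane.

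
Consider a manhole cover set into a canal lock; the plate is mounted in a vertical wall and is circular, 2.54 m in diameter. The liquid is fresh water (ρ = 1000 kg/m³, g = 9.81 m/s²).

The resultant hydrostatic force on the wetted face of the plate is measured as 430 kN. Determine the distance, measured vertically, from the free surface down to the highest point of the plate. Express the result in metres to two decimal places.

γ = ρg = 1000 × 9.81 = 9810 N/m³ = 9.81 kN/m³.
A = π(1.27)² = 5.06707 m².
From F = γ·h_c·A, the centroid depth is h_c = 430/(9.81 × 5.06707) = 8.65053 m.
The centroid is at the centre, 1.27 m below the top of the plate, so the highest point sits at h_top = 8.65053 − 1.27 = 7.38053 m below the surface.

d_top ≈ 7.38 m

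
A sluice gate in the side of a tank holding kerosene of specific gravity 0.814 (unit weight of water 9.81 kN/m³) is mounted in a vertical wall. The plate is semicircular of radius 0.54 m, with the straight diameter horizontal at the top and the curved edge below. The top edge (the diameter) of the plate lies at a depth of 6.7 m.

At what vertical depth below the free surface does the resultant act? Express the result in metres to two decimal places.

h_p = 6.93 m

γ = 0.814 × 9.81 = 7.98534 kN/m³.
The centroid of a semicircle lies 4r/(3π) = 0.229183 m from the diameter, here below the top edge, so the centroid depth is h_c = 6.7 + 0.229183 = 6.92918 m.
A = πr²/2 = π × 0.54²/2 = 0.458044 m².
Resultant F = γ·h_c·A = 7.98534 × 6.92918 × 0.458044 = 25.3444 kN.
I_c = (π/8 − 8/(9π))·r⁴ = 0.109757 × 0.54⁴ = 0.0093327 m⁴.
Centre of pressure: y_p = y_c + I_c/(y_c·A) = 6.92918 + 0.0093327/(6.92918 × 0.458044) = 6.92918 + 0.00294048 = 6.93212 m along the plane.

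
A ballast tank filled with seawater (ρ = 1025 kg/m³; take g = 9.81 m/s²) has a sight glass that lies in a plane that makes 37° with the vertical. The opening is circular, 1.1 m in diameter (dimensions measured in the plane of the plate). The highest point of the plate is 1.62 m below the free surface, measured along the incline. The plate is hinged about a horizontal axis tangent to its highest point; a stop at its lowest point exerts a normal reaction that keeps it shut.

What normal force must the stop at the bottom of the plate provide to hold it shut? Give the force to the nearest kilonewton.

P ≈ 9 kN

γ = ρg = 1025 × 9.81 / 1000 = 10.05525 kN/m³.
The plate makes 37° with the vertical, i.e. θ = 90° − 37° = 53° to the horizontal. Measuring y along the incline from the free-surface line, vertical depth h = y·sinθ with sinθ = 0.798636.
The centroid is at the centre, 0.55 m below the top of the plate, so y_c = 1.62 + 0.55 = 2.17 m and h_c = 2.17 × 0.798636 = 1.73304 m.
A = π(0.55)² = 0.950332 m².
Resultant F = γ·h_c·A = 10.05525 × 1.73304 × 0.950332 = 16.5606 kN.
I_c = πr⁴/4 = π × 0.55⁴/4 = 0.0718688 m⁴.
Centre of pressure: y_p = y_c + I_c/(y_c·A) = 2.17 + 0.0718688/(2.17 × 0.950332) = 2.17 + 0.0348502 = 2.20485 m along the plane.
The resultant acts 0.55 + 0.0348502 = 0.58485 m (along the plate) below the hinge at the top edge, so the moment about the hinge is M = F × 0.58485 = 16.5606 × 0.58485 = 9.68547 kN·m.
A normal force at the bottom, 1.1 m from the hinge, must supply this moment: P = 9.68547/1.1 = 8.80497 kN.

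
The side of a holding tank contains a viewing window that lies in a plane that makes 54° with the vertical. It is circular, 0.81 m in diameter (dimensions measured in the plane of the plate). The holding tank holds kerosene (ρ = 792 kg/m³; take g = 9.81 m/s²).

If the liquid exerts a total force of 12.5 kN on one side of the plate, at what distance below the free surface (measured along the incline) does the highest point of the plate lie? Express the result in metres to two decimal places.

γ = ρg = 792 × 9.81 / 1000 = 7.76952 kN/m³.
A = π(0.405)² = 0.5153 m².
From F = γ·h_c·A, the centroid depth is h_c = 12.5/(7.76952 × 0.5153) = 3.12216 m.
The plate makes 54° with the vertical, i.e. θ = 90° − 54° = 36° to the horizontal. Measuring y along the incline from the free-surface line, vertical depth h = y·sinθ with sinθ = 0.587785.
Along the incline, y_c = h_c/sinθ = 3.12216/0.587785 = 5.31174 m.
The centroid is at the centre, 0.405 m below the top of the plate, so the highest point sits at y_top = 5.31174 − 0.405 = 4.90674 m along the incline.

y_top ≈ 4.91 m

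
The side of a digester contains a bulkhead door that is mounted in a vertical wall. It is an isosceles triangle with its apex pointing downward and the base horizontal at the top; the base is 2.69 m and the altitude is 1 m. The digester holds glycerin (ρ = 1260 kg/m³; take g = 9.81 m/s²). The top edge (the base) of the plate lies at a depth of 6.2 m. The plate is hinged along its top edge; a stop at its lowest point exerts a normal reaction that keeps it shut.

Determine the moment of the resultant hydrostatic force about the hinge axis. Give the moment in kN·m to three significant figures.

γ = ρg = 1260 × 9.81 / 1000 = 12.3606 kN/m³.
With the apex down, the centroid sits h/3 = 1/3 = 0.333333 m below the base (the top edge), so the centroid depth is h_c = 6.2 + 0.333333 = 6.53333 m.
A = ½ × 2.69 × 1 = 1.345 m².
Resultant F = γ·h_c·A = 12.3606 × 6.53333 × 1.345 = 108.617 kN.
I_c = b·h³/36 = 2.69 × 1³/36 = 0.0747222 m⁴.
Centre of pressure: y_p = y_c + I_c/(y_c·A) = 6.53333 + 0.0747222/(6.53333 × 1.345) = 6.53333 + 0.0085034 = 6.54183 m along the plane.
The resultant acts 0.333333 + 0.0085034 = 0.341836 m (along the plate) below the hinge at the top edge, so the moment about the hinge is M = F × 0.341836 = 108.617 × 0.341836 = 37.1292 kN·m.

M ≈ 37.1 kN·m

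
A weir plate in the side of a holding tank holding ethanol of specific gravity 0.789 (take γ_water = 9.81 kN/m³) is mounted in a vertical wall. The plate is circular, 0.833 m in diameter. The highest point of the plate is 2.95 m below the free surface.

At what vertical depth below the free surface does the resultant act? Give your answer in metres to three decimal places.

γ = 0.789 × 9.81 = 7.74009 kN/m³.
The centroid is at the centre, 0.4165 m below the top of the plate, so the centroid depth is h_c = 2.95 + 0.4165 = 3.3665 m.
A = π(0.4165)² = 0.544979 m².
Resultant F = γ·h_c·A = 7.74009 × 3.3665 × 0.544979 = 14.2005 kN.
I_c = πr⁴/4 = π × 0.4165⁴/4 = 0.0236347 m⁴.
Centre of pressure: y_p = y_c + I_c/(y_c·A) = 3.3665 + 0.0236347/(3.3665 × 0.544979) = 3.3665 + 0.0128822 = 3.37938 m along the plane.

h_p = 3.379 m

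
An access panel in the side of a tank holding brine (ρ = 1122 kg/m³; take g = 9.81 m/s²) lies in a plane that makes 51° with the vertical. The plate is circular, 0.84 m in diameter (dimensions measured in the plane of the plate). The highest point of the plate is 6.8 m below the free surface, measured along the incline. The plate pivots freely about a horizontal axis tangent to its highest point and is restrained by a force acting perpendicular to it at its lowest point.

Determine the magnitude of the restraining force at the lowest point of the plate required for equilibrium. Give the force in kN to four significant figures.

P ≈ 14.06 kN

γ = ρg = 1122 × 9.81 / 1000 = 11.00682 kN/m³.
The plate makes 51° with the vertical, i.e. θ = 90° − 51° = 39° to the horizontal. Measuring y along the incline from the free-surface line, vertical depth h = y·sinθ with sinθ = 0.629320.
The centroid is at the centre, 0.42 m below the top of the plate, so y_c = 6.8 + 0.42 = 7.22 m and h_c = 7.22 × 0.629320 = 4.54369 m.
A = π(0.42)² = 0.554177 m².
Resultant F = γ·h_c·A = 11.00682 × 4.54369 × 0.554177 = 27.7153 kN.
I_c = πr⁴/4 = π × 0.42⁴/4 = 0.0244392 m⁴.
Centre of pressure: y_p = y_c + I_c/(y_c·A) = 7.22 + 0.0244392/(7.22 × 0.554177) = 7.22 + 0.00610803 = 7.22611 m along the plane.
The resultant acts 0.42 + 0.00610803 = 0.426108 m (along the plate) below the hinge at the top edge, so the moment about the hinge is M = F × 0.426108 = 27.7153 × 0.426108 = 11.8097 kN·m.
A normal force at the bottom, 0.84 m from the hinge, must supply this moment: P = 11.8097/0.84 = 14.0592 kN.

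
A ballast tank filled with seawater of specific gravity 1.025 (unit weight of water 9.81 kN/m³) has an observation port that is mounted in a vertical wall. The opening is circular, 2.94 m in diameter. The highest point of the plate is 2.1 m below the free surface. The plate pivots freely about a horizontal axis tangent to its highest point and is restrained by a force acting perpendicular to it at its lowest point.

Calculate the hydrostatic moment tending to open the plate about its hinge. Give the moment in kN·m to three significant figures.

γ = 1.025 × 9.81 = 10.05525 kN/m³.
The centroid is at the centre, 1.47 m below the top of the plate, so the centroid depth is h_c = 2.1 + 1.47 = 3.57 m.
A = π(1.47)² = 6.78867 m².
Resultant F = γ·h_c·A = 10.05525 × 3.57 × 6.78867 = 243.695 kN.
I_c = πr⁴/4 = π × 1.47⁴/4 = 3.66741 m⁴.
Centre of pressure: y_p = y_c + I_c/(y_c·A) = 3.57 + 3.66741/(3.57 × 6.78867) = 3.57 + 0.151324 = 3.72132 m along the plane.
The resultant acts 1.47 + 0.151324 = 1.62132 m (along the plate) below the hinge at the top edge, so the moment about the hinge is M = F × 1.62132 = 243.695 × 1.62132 = 395.108 kN·m.

M ≈ 395 kN·m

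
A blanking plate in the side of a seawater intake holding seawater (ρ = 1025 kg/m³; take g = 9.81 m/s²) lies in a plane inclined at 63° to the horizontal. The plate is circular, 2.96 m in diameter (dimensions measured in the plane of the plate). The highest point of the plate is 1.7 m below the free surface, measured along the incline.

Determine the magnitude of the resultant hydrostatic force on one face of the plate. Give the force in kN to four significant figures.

F ≈ 196.1 kN

γ = ρg = 1025 × 9.81 / 1000 = 10.05525 kN/m³.
Let θ = 63° be the plate's angle to the horizontal; measure y along the incline from where the plane meets the free surface. Vertical depth h = y·sinθ with sinθ = 0.891007.
The centroid is at the centre, 1.48 m below the top of the plate, so y_c = 1.7 + 1.48 = 3.18 m and h_c = 3.18 × 0.891007 = 2.8334 m.
A = π(1.48)² = 6.88134 m².
Resultant F = γ·h_c·A = 10.05525 × 2.8334 × 6.88134 = 196.053 kN.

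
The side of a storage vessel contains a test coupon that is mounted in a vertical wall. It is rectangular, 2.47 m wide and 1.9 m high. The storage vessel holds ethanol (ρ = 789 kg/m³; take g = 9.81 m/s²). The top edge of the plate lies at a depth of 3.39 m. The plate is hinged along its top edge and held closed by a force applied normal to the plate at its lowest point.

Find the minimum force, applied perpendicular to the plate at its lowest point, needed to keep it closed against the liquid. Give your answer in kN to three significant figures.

γ = ρg = 789 × 9.81 / 1000 = 7.74009 kN/m³.
The centroid lies 1.9/2 = 0.95 m below the top edge, so the centroid depth is h_c = 3.39 + 0.95 = 4.34 m.
A = 2.47 × 1.9 = 4.693 m².
Resultant F = γ·h_c·A = 7.74009 × 4.34 × 4.693 = 157.647 kN.
I_c = b·h³/12 = 2.47 × 1.9³/12 = 1.41181 m⁴.
Centre of pressure: y_p = y_c + I_c/(y_c·A) = 4.34 + 1.41181/(4.34 × 4.693) = 4.34 + 0.0693164 = 4.40932 m along the plane.
The resultant acts 0.95 + 0.0693164 = 1.01932 m (along the plate) below the hinge at the top edge, so the moment about the hinge is M = F × 1.01932 = 157.647 × 1.01932 = 160.693 kN·m.
A normal force at the bottom, 1.9 m from the hinge, must supply this moment: P = 160.693/1.9 = 84.5753 kN.

P ≈ 84.6 kN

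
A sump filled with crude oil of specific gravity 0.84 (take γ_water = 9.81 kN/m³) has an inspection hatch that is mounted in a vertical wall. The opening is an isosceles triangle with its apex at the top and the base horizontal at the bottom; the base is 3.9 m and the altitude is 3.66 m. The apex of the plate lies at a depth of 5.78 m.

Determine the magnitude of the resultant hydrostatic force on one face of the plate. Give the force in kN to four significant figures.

γ = 0.84 × 9.81 = 8.2404 kN/m³.
With the apex up, the centroid sits 2h/3 = 2 × 3.66/3 = 2.44 m below the apex, so the centroid depth is h_c = 5.78 + 2.44 = 8.22 m.
A = ½ × 3.9 × 3.66 = 7.137 m².
Resultant F = γ·h_c·A = 8.2404 × 8.22 × 7.137 = 483.432 kN.

F ≈ 483.4 kN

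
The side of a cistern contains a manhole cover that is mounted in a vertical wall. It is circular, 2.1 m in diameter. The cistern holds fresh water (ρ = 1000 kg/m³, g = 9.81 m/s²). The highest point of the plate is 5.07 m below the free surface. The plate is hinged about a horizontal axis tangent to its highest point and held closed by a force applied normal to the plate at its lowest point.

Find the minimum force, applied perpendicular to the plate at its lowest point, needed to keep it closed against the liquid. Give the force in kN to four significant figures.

P ≈ 108.4 kN

γ = ρg = 1000 × 9.81 = 9810 N/m³ = 9.81 kN/m³.
The centroid is at the centre, 1.05 m below the top of the plate, so the centroid depth is h_c = 5.07 + 1.05 = 6.12 m.
A = π(1.05)² = 3.46361 m².
Resultant F = γ·h_c·A = 9.81 × 6.12 × 3.46361 = 207.945 kN.
I_c = πr⁴/4 = π × 1.05⁴/4 = 0.954656 m⁴.
Centre of pressure: y_p = y_c + I_c/(y_c·A) = 6.12 + 0.954656/(6.12 × 3.46361) = 6.12 + 0.0450367 = 6.16504 m along the plane.
The resultant acts 1.05 + 0.0450367 = 1.09504 m (along the plate) below the hinge at the top edge, so the moment about the hinge is M = F × 1.09504 = 207.945 × 1.09504 = 227.708 kN·m.
A normal force at the bottom, 2.1 m from the hinge, must supply this moment: P = 227.708/2.1 = 108.432 kN.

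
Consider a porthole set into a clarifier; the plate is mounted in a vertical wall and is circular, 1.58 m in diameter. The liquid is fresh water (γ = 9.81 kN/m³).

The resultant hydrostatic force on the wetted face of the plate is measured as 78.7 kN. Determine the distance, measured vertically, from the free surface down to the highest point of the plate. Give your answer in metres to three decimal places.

d_top ≈ 3.302 m

γ = 9.81 kN/m³.
A = π(0.79)² = 1.96067 m².
From F = γ·h_c·A, the centroid depth is h_c = 78.7/(9.81 × 1.96067) = 4.09168 m.
The centroid is at the centre, 0.79 m below the top of the plate, so the highest point sits at h_top = 4.09168 − 0.79 = 3.30168 m below the surface.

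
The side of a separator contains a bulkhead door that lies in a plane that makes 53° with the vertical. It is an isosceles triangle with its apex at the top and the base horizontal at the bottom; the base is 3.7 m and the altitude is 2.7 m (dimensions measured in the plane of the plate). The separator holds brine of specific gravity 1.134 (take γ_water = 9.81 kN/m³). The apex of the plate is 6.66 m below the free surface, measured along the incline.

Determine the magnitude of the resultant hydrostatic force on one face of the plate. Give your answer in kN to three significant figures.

γ = 1.134 × 9.81 = 11.12454 kN/m³.
The plate makes 53° with the vertical, i.e. θ = 90° − 53° = 37° to the horizontal. Measuring y along the incline from the free-surface line, vertical depth h = y·sinθ with sinθ = 0.601815.
With the apex up, the centroid sits 2h/3 = 2 × 2.7/3 = 1.8 m below the apex, so y_c = 6.66 + 1.8 = 8.46 m and h_c = 8.46 × 0.601815 = 5.09135 m.
A = ½ × 3.7 × 2.7 = 4.995 m².
Resultant F = γ·h_c·A = 11.12454 × 5.09135 × 4.995 = 282.911 kN.

F ≈ 283 kN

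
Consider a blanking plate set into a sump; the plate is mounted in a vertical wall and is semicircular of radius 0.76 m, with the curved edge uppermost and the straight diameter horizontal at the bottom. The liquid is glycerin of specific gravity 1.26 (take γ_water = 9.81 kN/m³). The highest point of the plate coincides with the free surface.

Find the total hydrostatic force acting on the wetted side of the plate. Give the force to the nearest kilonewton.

γ = 1.26 × 9.81 = 12.3606 kN/m³.
The centroid lies 4r/(3π) = 0.322554 m above the diameter, so r − 4r/(3π) = 0.76 − 0.322554 = 0.437446 m below the topmost point, so the centroid depth is h_c = 0.437446 m.
A = πr²/2 = π × 0.76²/2 = 0.907292 m².
Resultant F = γ·h_c·A = 12.3606 × 0.437446 × 0.907292 = 4.90581 kN.

F ≈ 5 kN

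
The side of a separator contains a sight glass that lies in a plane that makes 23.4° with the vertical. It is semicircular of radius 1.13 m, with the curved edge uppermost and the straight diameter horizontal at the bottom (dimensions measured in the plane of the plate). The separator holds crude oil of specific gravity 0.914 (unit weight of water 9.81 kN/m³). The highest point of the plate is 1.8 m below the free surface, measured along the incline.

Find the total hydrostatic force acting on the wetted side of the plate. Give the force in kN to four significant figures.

γ = 0.914 × 9.81 = 8.96634 kN/m³.
The plate makes 23.4° with the vertical, i.e. θ = 90° − 23.4° = 66.6° to the horizontal. Measuring y along the incline from the free-surface line, vertical depth h = y·sinθ with sinθ = 0.917755.
The centroid lies 4r/(3π) = 0.479587 m above the diameter, so r − 4r/(3π) = 1.13 − 0.479587 = 0.650413 m below the topmost point, so y_c = 1.8 + 0.650413 = 2.45041 m and h_c = 2.45041 × 0.917755 = 2.24888 m.
A = πr²/2 = π × 1.13²/2 = 2.00575 m².
Resultant F = γ·h_c·A = 8.96634 × 2.24888 × 2.00575 = 40.4444 kN.

F ≈ 40.44 kN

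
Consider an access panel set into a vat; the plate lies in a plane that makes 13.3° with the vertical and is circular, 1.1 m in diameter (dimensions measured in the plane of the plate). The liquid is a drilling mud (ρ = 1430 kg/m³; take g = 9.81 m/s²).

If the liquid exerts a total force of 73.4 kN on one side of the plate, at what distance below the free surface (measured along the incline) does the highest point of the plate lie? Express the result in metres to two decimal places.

y_top ≈ 5.11 m

γ = ρg = 1430 × 9.81 / 1000 = 14.0283 kN/m³.
A = π(0.55)² = 0.950332 m².
From F = γ·h_c·A, the centroid depth is h_c = 73.4/(14.0283 × 0.950332) = 5.50574 m.
The plate makes 13.3° with the vertical, i.e. θ = 90° − 13.3° = 76.7° to the horizontal. Measuring y along the incline from the free-surface line, vertical depth h = y·sinθ with sinθ = 0.973179.
Along the incline, y_c = h_c/sinθ = 5.50574/0.973179 = 5.65748 m.
The centroid is at the centre, 0.55 m below the top of the plate, so the highest point sits at y_top = 5.65748 − 0.55 = 5.10748 m along the incline.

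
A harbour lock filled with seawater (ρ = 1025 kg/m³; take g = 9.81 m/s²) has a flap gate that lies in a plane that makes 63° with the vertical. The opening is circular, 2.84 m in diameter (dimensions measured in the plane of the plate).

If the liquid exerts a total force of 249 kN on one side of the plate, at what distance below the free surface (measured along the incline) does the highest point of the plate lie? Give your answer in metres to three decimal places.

y_top ≈ 7.191 m

γ = ρg = 1025 × 9.81 / 1000 = 10.05525 kN/m³.
A = π(1.42)² = 6.33471 m².
From F = γ·h_c·A, the centroid depth is h_c = 249/(10.05525 × 6.33471) = 3.90913 m.
The plate makes 63° with the vertical, i.e. θ = 90° − 63° = 27° to the horizontal. Measuring y along the incline from the free-surface line, vertical depth h = y·sinθ with sinθ = 0.453990.
Along the incline, y_c = h_c/sinθ = 3.90913/0.453990 = 8.61061 m.
The centroid is at the centre, 1.42 m below the top of the plate, so the highest point sits at y_top = 8.61061 − 1.42 = 7.19061 m along the incline.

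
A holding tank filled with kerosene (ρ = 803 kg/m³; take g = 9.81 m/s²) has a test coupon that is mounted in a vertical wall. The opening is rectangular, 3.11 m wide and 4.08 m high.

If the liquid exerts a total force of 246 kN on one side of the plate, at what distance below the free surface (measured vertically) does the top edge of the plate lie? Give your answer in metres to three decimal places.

γ = ρg = 803 × 9.81 / 1000 = 7.87743 kN/m³.
A = 3.11 × 4.08 = 12.6888 m².
From F = γ·h_c·A, the centroid depth is h_c = 246/(7.87743 × 12.6888) = 2.4611 m.
The centroid lies 4.08/2 = 2.04 m below the top edge, so the top edge sits at h_top = 2.4611 − 2.04 = 0.4211 m below the surface.

d_top ≈ 0.421 m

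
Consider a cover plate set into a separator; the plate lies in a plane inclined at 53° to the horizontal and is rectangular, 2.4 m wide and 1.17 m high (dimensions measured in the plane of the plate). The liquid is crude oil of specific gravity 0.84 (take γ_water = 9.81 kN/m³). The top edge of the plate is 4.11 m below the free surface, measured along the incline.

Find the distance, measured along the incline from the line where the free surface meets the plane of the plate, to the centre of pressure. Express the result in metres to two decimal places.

y_p = 4.72 m

γ = 0.84 × 9.81 = 8.2404 kN/m³.
Let θ = 53° be the plate's angle to the horizontal; measure y along the incline from where the plane meets the free surface. Vertical depth h = y·sinθ with sinθ = 0.798636.
The centroid lies 1.17/2 = 0.585 m below the top edge, so y_c = 4.11 + 0.585 = 4.695 m and h_c = 4.695 × 0.798636 = 3.7496 m.
A = 2.4 × 1.17 = 2.808 m².
Resultant F = γ·h_c·A = 8.2404 × 3.7496 × 2.808 = 86.7622 kN.
I_c = b·h³/12 = 2.4 × 1.17³/12 = 0.320323 m⁴.
Centre of pressure: y_p = y_c + I_c/(y_c·A) = 4.695 + 0.320323/(4.695 × 2.808) = 4.695 + 0.0242972 = 4.7193 m along the plane.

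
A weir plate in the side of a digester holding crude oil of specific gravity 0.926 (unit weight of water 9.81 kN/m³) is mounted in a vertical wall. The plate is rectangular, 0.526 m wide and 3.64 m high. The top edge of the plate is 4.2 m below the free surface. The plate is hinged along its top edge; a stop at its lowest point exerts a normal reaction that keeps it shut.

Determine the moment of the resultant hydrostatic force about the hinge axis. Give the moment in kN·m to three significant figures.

γ = 0.926 × 9.81 = 9.08406 kN/m³.
The centroid lies 3.64/2 = 1.82 m below the top edge, so the centroid depth is h_c = 4.2 + 1.82 = 6.02 m.
A = 0.526 × 3.64 = 1.91464 m².
Resultant F = γ·h_c·A = 9.08406 × 6.02 × 1.91464 = 104.704 kN.
I_c = b·h³/12 = 0.526 × 3.64³/12 = 2.11402 m⁴.
Centre of pressure: y_p = y_c + I_c/(y_c·A) = 6.02 + 2.11402/(6.02 × 1.91464) = 6.02 + 0.183411 = 6.20341 m along the plane.
The resultant acts 1.82 + 0.183411 = 2.00341 m (along the plate) below the hinge at the top edge, so the moment about the hinge is M = F × 2.00341 = 104.704 × 2.00341 = 209.765 kN·m.

M ≈ 210 kN·m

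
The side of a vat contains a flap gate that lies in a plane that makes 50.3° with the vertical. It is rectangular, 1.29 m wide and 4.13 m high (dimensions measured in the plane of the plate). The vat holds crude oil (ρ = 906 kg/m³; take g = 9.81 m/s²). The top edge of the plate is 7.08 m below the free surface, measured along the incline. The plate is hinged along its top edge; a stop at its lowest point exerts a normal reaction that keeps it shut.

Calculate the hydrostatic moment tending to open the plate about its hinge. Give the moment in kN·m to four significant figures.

γ = ρg = 906 × 9.81 / 1000 = 8.88786 kN/m³.
The plate makes 50.3° with the vertical, i.e. θ = 90° − 50.3° = 39.7° to the horizontal. Measuring y along the incline from the free-surface line, vertical depth h = y·sinθ with sinθ = 0.638768.
The centroid lies 4.13/2 = 2.065 m below the top edge, so y_c = 7.08 + 2.065 = 9.145 m and h_c = 9.145 × 0.638768 = 5.84153 m.
A = 1.29 × 4.13 = 5.3277 m².
Resultant F = γ·h_c·A = 8.88786 × 5.84153 × 5.3277 = 276.607 kN.
I_c = b·h³/12 = 1.29 × 4.13³/12 = 7.57284 m⁴.
Centre of pressure: y_p = y_c + I_c/(y_c·A) = 9.145 + 7.57284/(9.145 × 5.3277) = 9.145 + 0.15543 = 9.30043 m along the plane.
The resultant acts 2.065 + 0.15543 = 2.22043 m (along the plate) below the hinge at the top edge, so the moment about the hinge is M = F × 2.22043 = 276.607 × 2.22043 = 614.186 kN·m.

M ≈ 614.2 kN·m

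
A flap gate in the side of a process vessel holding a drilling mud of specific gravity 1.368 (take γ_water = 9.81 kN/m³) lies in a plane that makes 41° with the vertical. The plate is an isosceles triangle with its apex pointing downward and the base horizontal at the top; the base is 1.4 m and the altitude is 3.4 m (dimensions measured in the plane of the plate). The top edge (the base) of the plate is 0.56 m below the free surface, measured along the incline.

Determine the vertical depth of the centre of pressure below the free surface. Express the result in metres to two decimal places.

h_p = 1.56 m

γ = 1.368 × 9.81 = 13.42008 kN/m³.
The plate makes 41° with the vertical, i.e. θ = 90° − 41° = 49° to the horizontal. Measuring y along the incline from the free-surface line, vertical depth h = y·sinθ with sinθ = 0.754710.
With the apex down, the centroid sits h/3 = 3.4/3 = 1.13333 m below the base (the top edge), so y_c = 0.56 + 1.13333 = 1.69333 m and h_c = 1.69333 × 0.754710 = 1.27797 m.
A = ½ × 1.4 × 3.4 = 2.38 m².
Resultant F = γ·h_c·A = 13.42008 × 1.27797 × 2.38 = 40.8181 kN.
I_c = b·h³/36 = 1.4 × 3.4³/36 = 1.52849 m⁴.
Centre of pressure: y_p = y_c + I_c/(y_c·A) = 1.69333 + 1.52849/(1.69333 × 2.38) = 1.69333 + 0.379266 = 2.0726 m along the plane.
Vertically, h_p = y_p·sinθ = 2.0726 × 0.754710 = 1.56421 m.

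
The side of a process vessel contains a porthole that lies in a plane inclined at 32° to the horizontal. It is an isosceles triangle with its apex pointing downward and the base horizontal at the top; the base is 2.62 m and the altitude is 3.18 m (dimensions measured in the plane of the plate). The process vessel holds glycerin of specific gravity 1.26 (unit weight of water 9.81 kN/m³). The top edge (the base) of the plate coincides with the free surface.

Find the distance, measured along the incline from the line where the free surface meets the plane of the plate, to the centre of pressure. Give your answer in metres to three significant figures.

y_p = 1.59 m

γ = 1.26 × 9.81 = 12.3606 kN/m³.
Let θ = 32° be the plate's angle to the horizontal; measure y along the incline from where the plane meets the free surface. Vertical depth h = y·sinθ with sinθ = 0.529919.
With the apex down, the centroid sits h/3 = 3.18/3 = 1.06 m below the base (the top edge), so y_c = 1.06 m and h_c = 1.06 × 0.529919 = 0.561714 m.
A = ½ × 2.62 × 3.18 = 4.1658 m².
Resultant F = γ·h_c·A = 12.3606 × 0.561714 × 4.1658 = 28.9237 kN.
I_c = b·h³/36 = 2.62 × 3.18³/36 = 2.34035 m⁴.
Centre of pressure: y_p = y_c + I_c/(y_c·A) = 1.06 + 2.34035/(1.06 × 4.1658) = 1.06 + 0.530001 = 1.59 m along the plane.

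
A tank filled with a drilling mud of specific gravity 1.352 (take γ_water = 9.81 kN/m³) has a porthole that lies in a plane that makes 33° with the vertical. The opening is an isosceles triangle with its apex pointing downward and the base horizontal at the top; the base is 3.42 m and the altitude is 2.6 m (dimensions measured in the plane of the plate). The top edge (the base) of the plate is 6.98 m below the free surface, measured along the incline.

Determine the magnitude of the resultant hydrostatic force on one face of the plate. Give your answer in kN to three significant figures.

F ≈ 388 kN

γ = 1.352 × 9.81 = 13.26312 kN/m³.
The plate makes 33° with the vertical, i.e. θ = 90° − 33° = 57° to the horizontal. Measuring y along the incline from the free-surface line, vertical depth h = y·sinθ with sinθ = 0.838671.
With the apex down, the centroid sits h/3 = 2.6/3 = 0.866667 m below the base (the top edge), so y_c = 6.98 + 0.866667 = 7.84667 m and h_c = 7.84667 × 0.838671 = 6.58077 m.
A = ½ × 3.42 × 2.6 = 4.446 m².
Resultant F = γ·h_c·A = 13.26312 × 6.58077 × 4.446 = 388.054 kN.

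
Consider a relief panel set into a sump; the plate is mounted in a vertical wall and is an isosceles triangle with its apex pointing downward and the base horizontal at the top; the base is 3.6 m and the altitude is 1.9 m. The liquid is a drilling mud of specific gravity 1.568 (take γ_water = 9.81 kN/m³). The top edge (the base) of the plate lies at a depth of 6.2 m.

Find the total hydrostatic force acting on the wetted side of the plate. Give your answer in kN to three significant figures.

F ≈ 359 kN

γ = 1.568 × 9.81 = 15.38208 kN/m³.
With the apex down, the centroid sits h/3 = 1.9/3 = 0.633333 m below the base (the top edge), so the centroid depth is h_c = 6.2 + 0.633333 = 6.83333 m.
A = ½ × 3.6 × 1.9 = 3.42 m².
Resultant F = γ·h_c·A = 15.38208 × 6.83333 × 3.42 = 359.479 kN.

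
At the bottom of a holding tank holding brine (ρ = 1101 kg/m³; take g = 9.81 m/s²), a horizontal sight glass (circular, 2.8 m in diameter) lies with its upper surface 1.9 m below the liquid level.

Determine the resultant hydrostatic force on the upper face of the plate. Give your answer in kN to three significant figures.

F ≈ 126 kN

γ = ρg = 1101 × 9.81 / 1000 = 10.80081 kN/m³.
The plate is horizontal, so pressure is uniform at p = γ·h = 10.80081 × 1.9 = 20.5215 kN/m².
A = π(1.4)² = 6.15752 m².
F = p·A = 20.5215 × 6.15752 = 126.362 kN.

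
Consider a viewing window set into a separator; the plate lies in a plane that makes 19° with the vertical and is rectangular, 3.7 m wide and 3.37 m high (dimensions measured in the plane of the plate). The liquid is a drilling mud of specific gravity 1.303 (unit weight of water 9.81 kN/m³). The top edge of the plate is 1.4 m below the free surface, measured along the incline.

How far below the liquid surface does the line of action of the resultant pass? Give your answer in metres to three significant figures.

γ = 1.303 × 9.81 = 12.78243 kN/m³.
The plate makes 19° with the vertical, i.e. θ = 90° − 19° = 71° to the horizontal. Measuring y along the incline from the free-surface line, vertical depth h = y·sinθ with sinθ = 0.945519.
The centroid lies 3.37/2 = 1.685 m below the top edge, so y_c = 1.4 + 1.685 = 3.085 m and h_c = 3.085 × 0.945519 = 2.91693 m.
A = 3.7 × 3.37 = 12.469 m².
Resultant F = γ·h_c·A = 12.78243 × 2.91693 × 12.469 = 464.912 kN.
I_c = b·h³/12 = 3.7 × 3.37³/12 = 11.8008 m⁴.
Centre of pressure: y_p = y_c + I_c/(y_c·A) = 3.085 + 11.8008/(3.085 × 12.469) = 3.085 + 0.306778 = 3.39178 m along the plane.
Vertically, h_p = y_p·sinθ = 3.39178 × 0.945519 = 3.20699 m.

h_p = 3.21 m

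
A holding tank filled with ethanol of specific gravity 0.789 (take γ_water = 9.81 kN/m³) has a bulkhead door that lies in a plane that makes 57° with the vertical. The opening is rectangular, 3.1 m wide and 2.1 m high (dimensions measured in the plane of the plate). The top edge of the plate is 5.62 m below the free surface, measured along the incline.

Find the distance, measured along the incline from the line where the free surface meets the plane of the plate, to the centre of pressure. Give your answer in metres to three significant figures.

γ = 0.789 × 9.81 = 7.74009 kN/m³.
The plate makes 57° with the vertical, i.e. θ = 90° − 57° = 33° to the horizontal. Measuring y along the incline from the free-surface line, vertical depth h = y·sinθ with sinθ = 0.544639.
The centroid lies 2.1/2 = 1.05 m below the top edge, so y_c = 5.62 + 1.05 = 6.67 m and h_c = 6.67 × 0.544639 = 3.63274 m.
A = 3.1 × 2.1 = 6.51 m².
Resultant F = γ·h_c·A = 7.74009 × 3.63274 × 6.51 = 183.046 kN.
I_c = b·h³/12 = 3.1 × 2.1³/12 = 2.39243 m⁴.
Centre of pressure: y_p = y_c + I_c/(y_c·A) = 6.67 + 2.39243/(6.67 × 6.51) = 6.67 + 0.0550976 = 6.7251 m along the plane.

y_p = 6.73 m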